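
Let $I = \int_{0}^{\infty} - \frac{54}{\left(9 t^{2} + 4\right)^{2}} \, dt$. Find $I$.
$- \frac{9 \pi}{16}$

Start from the standard arctangent integral
$$J(a) = \int_{0}^{\infty} - \frac{2}{3 \left(a^{2} + t^{2}\right)} \, dt = - \frac{\pi}{3 a}.$$

Differentiating under the integral sign with respect to $a$,
$$\frac{dJ}{da} = \int_{0}^{\infty} \frac{4 a}{3 \left(a^{2} + t^{2}\right)^{2}} \, dt = \frac{\pi}{3 a^{2}},$$
so $\int_{0}^{\infty} - \frac{2}{3 \left(a^{2} + t^{2}\right)^{2}} \, dt = - \frac{\pi}{6 a^{3}}$.

Setting $a = \frac{2}{3}$:
$$I = - \frac{9 \pi}{16}.$$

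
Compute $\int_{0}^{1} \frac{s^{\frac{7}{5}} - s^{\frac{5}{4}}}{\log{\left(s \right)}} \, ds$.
$- \log{\left(\frac{15}{16} \right)}$

Replace the exponent $\frac{5}{4}$ by a parameter $a$: let $I(a) = \int_{0}^{1} \frac{s^{\frac{7}{5}} - s^{a}}{\log{\left(s \right)}} \, ds$.

Since $\dfrac{\partial}{\partial a}\,s^{a} = s^{a} \ln s$, the $\ln s$ in the denominator cancels and
$$\frac{dI}{da} = \int_{0}^{1} -1 s^{a} \, ds = -1 \left[\frac{s^{a+1}}{a+1}\right]_0^1 = - \frac{1}{a + 1}.$$

Integrating with respect to $a$ gives $I(a) = - \log{\left(\frac{5 a}{12} + \frac{5}{12} \right)} + C$.

At $a = \frac{7}{5}$ the integrand is identically $0$, so $I(\frac{7}{5}) = 0$. The closed form gives $0$, hence $C = 0$.

Setting $a = \frac{5}{4}$:
$$I = - \log{\left(\frac{15}{16} \right)}.$$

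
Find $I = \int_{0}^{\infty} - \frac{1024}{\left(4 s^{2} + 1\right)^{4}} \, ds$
$- 80 \pi$

Start from the standard arctangent integral
$$J(a) = \int_{0}^{\infty} - \frac{4}{a^{2} + s^{2}} \, ds = - \frac{2 \pi}{a}.$$

Differentiating under the integral sign with respect to $a$,
$$\frac{dJ}{da} = \int_{0}^{\infty} \frac{8 a}{\left(a^{2} + s^{2}\right)^{2}} \, ds = \frac{2 \pi}{a^{2}},$$
so $\int_{0}^{\infty} - \frac{4}{\left(a^{2} + s^{2}\right)^{2}} \, ds = - \frac{\pi}{a^{3}}$.

Repeating — each differentiation of $1/(s^2+a^2)^j$ produces $-2ja/(s^2+a^2)^{j+1}$ — and dividing through by $-2ja$ at each step yields, after $3$ differentiations in total,
$$\int_{0}^{\infty} - \frac{4}{\left(a^{2} + s^{2}\right)^{4}} \, ds = - \frac{5 \pi}{8 a^{7}}.$$

Setting $a = \frac{1}{2}$:
$$I = - 80 \pi.$$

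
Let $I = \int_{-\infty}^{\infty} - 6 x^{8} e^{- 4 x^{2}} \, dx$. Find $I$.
$- \frac{315 \sqrt{\pi}}{4096}$

Begin with the known integral
$$J(a) = \int_{-\infty}^{\infty} - 6 e^{- a x^{2}} \, dx = - \frac{6 \sqrt{\pi}}{\sqrt{a}}.$$

Differentiating under the integral sign brings down a factor of $(-x^2)$:
$$\frac{dJ}{da} = \int_{-\infty}^{\infty} 6 x^{2} e^{- a x^{2}} \, dx = \frac{3 \sqrt{\pi}}{a^{\frac{3}{2}}}.$$

Repeating $4$ times in total — each differentiation brings down another $(-x^2)$ — gives
$$\frac{d^{4}J}{da^{4}} = \int_{-\infty}^{\infty} - 6 x^{8} e^{- a x^{2}} \, dx = - \frac{315 \sqrt{\pi}}{8 a^{\frac{9}{2}}},$$
and the integrand here is exactly the target integrand, so $I = - \frac{315 \sqrt{\pi}}{8 a^{\frac{9}{2}}}$.

Setting $a = 4$:
$$I = - \frac{315 \sqrt{\pi}}{4096}.$$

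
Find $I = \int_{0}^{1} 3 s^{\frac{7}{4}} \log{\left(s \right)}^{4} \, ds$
$\frac{73728}{161051}$

Start from the elementary integral
$$J(a) = \int_{0}^{1} 3 s^{a} \, ds = \frac{3}{a + 1}.$$

Differentiating under the integral sign brings down a factor of $\ln s$:
$$\frac{dJ}{da} = \int_{0}^{1} 3 s^{a} \log{\left(s \right)} \, ds = - \frac{3}{\left(a + 1\right)^{2}}.$$

Repeating $4$ times in total — each differentiation brings down another $\ln s$ — gives
$$\frac{d^{4}J}{da^{4}} = \int_{0}^{1} 3 s^{a} \log{\left(s \right)}^{4} \, ds = \frac{72}{\left(a + 1\right)^{5}},$$
and the integrand here is exactly the target integrand, so $I = \frac{72}{\left(a + 1\right)^{5}}$.

Setting $a = \frac{7}{4}$:
$$I = \frac{73728}{161051}.$$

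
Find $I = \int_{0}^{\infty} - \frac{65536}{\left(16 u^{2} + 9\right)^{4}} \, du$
$- \frac{2560 \pi}{2187}$

Start from the standard arctangent integral
$$J(a) = \int_{0}^{\infty} - \frac{1}{a^{2} + u^{2}} \, du = - \frac{\pi}{2 a}.$$

Differentiating under the integral sign with respect to $a$,
$$\frac{dJ}{da} = \int_{0}^{\infty} \frac{2 a}{\left(a^{2} + u^{2}\right)^{2}} \, du = \frac{\pi}{2 a^{2}},$$
so $\int_{0}^{\infty} - \frac{1}{\left(a^{2} + u^{2}\right)^{2}} \, du = - \frac{\pi}{4 a^{3}}$.

Repeating — each differentiation of $1/(u^2+a^2)^j$ produces $-2ja/(u^2+a^2)^{j+1}$ — and dividing through by $-2ja$ at each step yields, after $3$ differentiations in total,
$$\int_{0}^{\infty} - \frac{1}{\left(a^{2} + u^{2}\right)^{4}} \, du = - \frac{5 \pi}{32 a^{7}}.$$

Setting $a = \frac{3}{4}$:
$$I = - \frac{2560 \pi}{2187}.$$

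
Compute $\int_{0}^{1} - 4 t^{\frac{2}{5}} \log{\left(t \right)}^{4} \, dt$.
$- \frac{300000}{16807}$

Begin with the known integral
$$J(a) = \int_{0}^{1} - 4 t^{a} \, dt = - \frac{4}{a + 1}.$$

Differentiating under the integral sign brings down a factor of $\ln t$:
$$\frac{dJ}{da} = \int_{0}^{1} - 4 t^{a} \log{\left(t \right)} \, dt = \frac{4}{\left(a + 1\right)^{2}}.$$

Repeating $4$ times in total — each differentiation brings down another $\ln t$ — gives
$$\frac{d^{4}J}{da^{4}} = \int_{0}^{1} - 4 t^{a} \log{\left(t \right)}^{4} \, dt = - \frac{96}{\left(a + 1\right)^{5}},$$
and the integrand here is exactly the target integrand, so $I = - \frac{96}{\left(a + 1\right)^{5}}$.

Setting $a = \frac{2}{5}$:
$$I = - \frac{300000}{16807}.$$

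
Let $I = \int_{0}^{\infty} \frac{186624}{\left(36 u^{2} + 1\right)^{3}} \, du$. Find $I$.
$5832 \pi$

Start from the standard arctangent integral
$$J(a) = \int_{0}^{\infty} \frac{4}{a^{2} + u^{2}} \, du = \frac{2 \pi}{a}.$$

Differentiating under the integral sign with respect to $a$,
$$\frac{dJ}{da} = \int_{0}^{\infty} - \frac{8 a}{\left(a^{2} + u^{2}\right)^{2}} \, du = - \frac{2 \pi}{a^{2}},$$
so $\int_{0}^{\infty} \frac{4}{\left(a^{2} + u^{2}\right)^{2}} \, du = \frac{\pi}{a^{3}}$.

Repeating — each differentiation of $1/(u^2+a^2)^j$ produces $-2ja/(u^2+a^2)^{j+1}$ — and dividing through by $-2ja$ at each step yields, after $2$ differentiations in total,
$$\int_{0}^{\infty} \frac{4}{\left(a^{2} + u^{2}\right)^{3}} \, du = \frac{3 \pi}{4 a^{5}}.$$

Setting $a = \frac{1}{6}$:
$$I = 5832 \pi.$$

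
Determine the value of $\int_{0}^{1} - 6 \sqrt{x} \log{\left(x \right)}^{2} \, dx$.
$- \frac{32}{9}$

Start from the elementary integral
$$J(a) = \int_{0}^{1} - 6 x^{a} \, dx = - \frac{6}{a + 1}.$$

Differentiating under the integral sign brings down a factor of $\ln x$:
$$\frac{dJ}{da} = \int_{0}^{1} - 6 x^{a} \log{\left(x \right)} \, dx = \frac{6}{\left(a + 1\right)^{2}}.$$

Repeating twice in total — each differentiation brings down another $\ln x$ — gives
$$\frac{d^{2}J}{da^{2}} = \int_{0}^{1} - 6 x^{a} \log{\left(x \right)}^{2} \, dx = - \frac{12}{\left(a + 1\right)^{3}},$$
and the integrand here is exactly the target integrand, so $I = - \frac{12}{\left(a + 1\right)^{3}}$.

Setting $a = \frac{1}{2}$:
$$I = - \frac{32}{9}.$$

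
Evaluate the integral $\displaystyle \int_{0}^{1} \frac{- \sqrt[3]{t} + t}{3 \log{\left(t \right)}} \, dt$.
$- \frac{\log{\left(2 \right)}}{3} + \frac{\log{\left(3 \right)}}{3}$

Consider the one-parameter family: let $I(a) = \int_{0}^{1} \frac{t - t^{a}}{3 \log{\left(t \right)}} \, dt$.

Since $\dfrac{\partial}{\partial a}\,t^{a} = t^{a} \ln t$, the $\ln t$ in the denominator cancels and
$$\frac{dI}{da} = \int_{0}^{1} - \frac{1}{3} t^{a} \, dt = - \frac{1}{3} \left[\frac{t^{a+1}}{a+1}\right]_0^1 = - \frac{1}{3 a + 3}.$$

Integrating with respect to $a$ gives $I(a) = - \frac{\log{\left(a + 1 \right)}}{3} + \frac{\log{\left(2 \right)}}{3} + C$.

At $a = 1$ the integrand is identically $0$, so $I(1) = 0$. The closed form gives $0$, hence $C = 0$.

Setting $a = \frac{1}{3}$:
$$I = - \frac{\log{\left(2 \right)}}{3} + \frac{\log{\left(3 \right)}}{3}.$$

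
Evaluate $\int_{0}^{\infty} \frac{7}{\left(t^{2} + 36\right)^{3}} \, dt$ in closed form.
$\frac{7 \pi}{41472}$

Begin with the known result
$$J(a) = \int_{0}^{\infty} \frac{7}{a^{2} + t^{2}} \, dt = \frac{7 \pi}{2 a}.$$

Differentiating under the integral sign with respect to $a$,
$$\frac{dJ}{da} = \int_{0}^{\infty} - \frac{14 a}{\left(a^{2} + t^{2}\right)^{2}} \, dt = - \frac{7 \pi}{2 a^{2}},$$
so $\int_{0}^{\infty} \frac{7}{\left(a^{2} + t^{2}\right)^{2}} \, dt = \frac{7 \pi}{4 a^{3}}$.

Repeating — each differentiation of $1/(t^2+a^2)^j$ produces $-2ja/(t^2+a^2)^{j+1}$ — and dividing through by $-2ja$ at each step yields, after $2$ differentiations in total,
$$\int_{0}^{\infty} \frac{7}{\left(a^{2} + t^{2}\right)^{3}} \, dt = \frac{21 \pi}{16 a^{5}}.$$

Setting $a = 6$:
$$I = \frac{7 \pi}{41472}.$$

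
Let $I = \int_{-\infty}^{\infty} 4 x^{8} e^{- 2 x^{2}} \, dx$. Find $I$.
$\frac{105 \sqrt{2} \sqrt{\pi}}{128}$

Begin with the known integral
$$J(a) = \int_{-\infty}^{\infty} 4 e^{- a x^{2}} \, dx = \frac{4 \sqrt{\pi}}{\sqrt{a}}.$$

Differentiating under the integral sign brings down a factor of $(-x^2)$:
$$\frac{dJ}{da} = \int_{-\infty}^{\infty} - 4 x^{2} e^{- a x^{2}} \, dx = - \frac{2 \sqrt{\pi}}{a^{\frac{3}{2}}}.$$

Repeating $4$ times in total — each differentiation brings down another $(-x^2)$ — gives
$$\frac{d^{4}J}{da^{4}} = \int_{-\infty}^{\infty} 4 x^{8} e^{- a x^{2}} \, dx = \frac{105 \sqrt{\pi}}{4 a^{\frac{9}{2}}},$$
and the integrand here is exactly the target integrand, so $I = \frac{105 \sqrt{\pi}}{4 a^{\frac{9}{2}}}$.

Setting $a = 2$:
$$I = \frac{105 \sqrt{2} \sqrt{\pi}}{128}.$$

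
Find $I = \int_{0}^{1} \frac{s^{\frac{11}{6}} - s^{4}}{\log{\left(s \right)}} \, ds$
$- \log{\left(30 \right)} + \log{\left(17 \right)}$

Replace the exponent $4$ by a parameter $a$: let $I(a) = \int_{0}^{1} \frac{s^{\frac{11}{6}} - s^{a}}{\log{\left(s \right)}} \, ds$.

Since $\dfrac{\partial}{\partial a}\,s^{a} = s^{a} \ln s$, the $\ln s$ in the denominator cancels and
$$\frac{dI}{da} = \int_{0}^{1} -1 s^{a} \, ds = -1 \left[\frac{s^{a+1}}{a+1}\right]_0^1 = - \frac{1}{a + 1}.$$

Integrating with respect to $a$ gives $I(a) = - \log{\left(\frac{6 a}{17} + \frac{6}{17} \right)} + C$.

At $a = \frac{11}{6}$ the integrand is identically $0$, so $I(\frac{11}{6}) = 0$. The closed form gives $0$, hence $C = 0$.

Setting $a = 4$:
$$I = - \log{\left(30 \right)} + \log{\left(17 \right)}.$$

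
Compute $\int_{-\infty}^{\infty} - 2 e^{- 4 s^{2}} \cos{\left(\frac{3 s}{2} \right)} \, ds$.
$- \frac{\sqrt{\pi}}{e^{\frac{9}{64}}}$

Define $I(b) = \int_{-\infty}^{\infty} - 2 e^{- 4 s^{2}} \cos{\left(b s \right)} \, ds$.

Differentiating under the integral sign,
$$I'(b) = \int_{-\infty}^{\infty} 2 s e^{- 4 s^{2}} \sin{\left(b s \right)} \, ds.$$

Integrate $\int_{-\infty}^{\infty} s \sin(b s)\, e^{- 4 s^{2}}\, ds$ by parts with $u = \sin(b s)$ and $dv = s\, e^{- 4 s^{2}}\, ds$, giving $v = - \frac{e^{- 4 s^{2}}}{8}$. The boundary term vanishes and
$$\int_{-\infty}^{\infty} s \sin(b s)\, e^{- 4 s^{2}}\, ds = \frac{b}{8} \int_{-\infty}^{\infty} \cos(b s)\, e^{- 4 s^{2}}\, ds,$$
so $I'(b) = - \frac{b}{8}\, I(b)$.

This is a separable first-order ODE; solving with the initial condition $I(0) = \int_{-\infty}^{\infty} - 2 e^{- 4 s^{2}}\,ds = - \sqrt{\pi}$ gives
$$I(b) = - \sqrt{\pi} e^{- \frac{b^{2}}{16}}.$$

Setting $b = \frac{3}{2}$:
$$I = - \frac{\sqrt{\pi}}{e^{\frac{9}{64}}}.$$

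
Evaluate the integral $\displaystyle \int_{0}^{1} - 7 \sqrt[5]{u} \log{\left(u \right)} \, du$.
$\frac{175}{36}$

Consider the simpler parametrised integral
$$J(a) = \int_{0}^{1} - 7 u^{a} \, du = - \frac{7}{a + 1}.$$

Differentiating under the integral sign brings down a factor of $\ln u$:
$$\frac{dJ}{da} = \int_{0}^{1} - 7 u^{a} \log{\left(u \right)} \, du = \frac{7}{\left(a + 1\right)^{2}}.$$

The integral on the left is $I$, so $I = \frac{7}{\left(a + 1\right)^{2}}$.

Setting $a = \frac{1}{5}$:
$$I = \frac{175}{36}.$$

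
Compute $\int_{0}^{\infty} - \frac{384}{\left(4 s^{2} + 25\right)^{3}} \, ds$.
$- \frac{36 \pi}{3125}$

Start from the standard arctangent integral
$$J(a) = \int_{0}^{\infty} - \frac{6}{a^{2} + s^{2}} \, ds = - \frac{3 \pi}{a}.$$

Differentiating under the integral sign with respect to $a$,
$$\frac{dJ}{da} = \int_{0}^{\infty} \frac{12 a}{\left(a^{2} + s^{2}\right)^{2}} \, ds = \frac{3 \pi}{a^{2}},$$
so $\int_{0}^{\infty} - \frac{6}{\left(a^{2} + s^{2}\right)^{2}} \, ds = - \frac{3 \pi}{2 a^{3}}$.

Repeating — each differentiation of $1/(s^2+a^2)^j$ produces $-2ja/(s^2+a^2)^{j+1}$ — and dividing through by $-2ja$ at each step yields, after $2$ differentiations in total,
$$\int_{0}^{\infty} - \frac{6}{\left(a^{2} + s^{2}\right)^{3}} \, ds = - \frac{9 \pi}{8 a^{5}}.$$

Setting $a = \frac{5}{2}$:
$$I = - \frac{36 \pi}{3125}.$$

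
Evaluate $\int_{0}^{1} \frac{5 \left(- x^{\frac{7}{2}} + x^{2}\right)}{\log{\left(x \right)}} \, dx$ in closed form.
$\log{\left(\frac{32}{243} \right)}$

Replace the exponent $2$ by a parameter $a$: let $I(a) = \int_{0}^{1} \frac{5 \left(- x^{\frac{7}{2}} + x^{a}\right)}{\log{\left(x \right)}} \, dx$.

Since $\dfrac{\partial}{\partial a}\,x^{a} = x^{a} \ln x$, the $\ln x$ in the denominator cancels and
$$\frac{dI}{da} = \int_{0}^{1} 5 x^{a} \, dx = 5 \left[\frac{x^{a+1}}{a+1}\right]_0^1 = \frac{5}{a + 1}.$$

Integrating with respect to $a$ gives $I(a) = \log{\left(\frac{32 \left(a + 1\right)^{5}}{59049} \right)} + C$.

At $a = \frac{7}{2}$ the integrand is identically $0$, so $I(\frac{7}{2}) = 0$. The closed form gives $0$, hence $C = 0$.

Setting $a = 2$:
$$I = \log{\left(\frac{32}{243} \right)}.$$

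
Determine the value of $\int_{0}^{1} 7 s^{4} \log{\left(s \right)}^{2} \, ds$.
$\frac{14}{125}$

Begin with the known integral
$$J(a) = \int_{0}^{1} 7 s^{a} \, ds = \frac{7}{a + 1}.$$

Differentiating under the integral sign brings down a factor of $\ln s$:
$$\frac{dJ}{da} = \int_{0}^{1} 7 s^{a} \log{\left(s \right)} \, ds = - \frac{7}{\left(a + 1\right)^{2}}.$$

Repeating twice in total — each differentiation brings down another $\ln s$ — gives
$$\frac{d^{2}J}{da^{2}} = \int_{0}^{1} 7 s^{a} \log{\left(s \right)}^{2} \, ds = \frac{14}{\left(a + 1\right)^{3}},$$
and the integrand here is exactly the target integrand, so $I = \frac{14}{\left(a + 1\right)^{3}}$.

Setting $a = 4$:
$$I = \frac{14}{125}.$$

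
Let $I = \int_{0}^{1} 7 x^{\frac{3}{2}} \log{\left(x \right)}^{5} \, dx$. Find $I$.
$- \frac{10752}{3125}$

Consider the simpler parametrised integral
$$J(a) = \int_{0}^{1} 7 x^{a} \, dx = \frac{7}{a + 1}.$$

Differentiating under the integral sign brings down a factor of $\ln x$:
$$\frac{dJ}{da} = \int_{0}^{1} 7 x^{a} \log{\left(x \right)} \, dx = - \frac{7}{\left(a + 1\right)^{2}}.$$

Repeating $5$ times in total — each differentiation brings down another $\ln x$ — gives
$$\frac{d^{5}J}{da^{5}} = \int_{0}^{1} 7 x^{a} \log{\left(x \right)}^{5} \, dx = - \frac{840}{\left(a + 1\right)^{6}},$$
and the integrand here is exactly the target integrand, so $I = - \frac{840}{\left(a + 1\right)^{6}}$.

Setting $a = \frac{3}{2}$:
$$I = - \frac{10752}{3125}.$$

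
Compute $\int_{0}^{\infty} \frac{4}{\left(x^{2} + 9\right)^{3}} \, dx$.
$\frac{\pi}{324}$

Recall the elementary integral
$$J(a) = \int_{0}^{\infty} \frac{4}{a^{2} + x^{2}} \, dx = \frac{2 \pi}{a}.$$

Differentiating under the integral sign with respect to $a$,
$$\frac{dJ}{da} = \int_{0}^{\infty} - \frac{8 a}{\left(a^{2} + x^{2}\right)^{2}} \, dx = - \frac{2 \pi}{a^{2}},$$
so $\int_{0}^{\infty} \frac{4}{\left(a^{2} + x^{2}\right)^{2}} \, dx = \frac{\pi}{a^{3}}$.

Repeating — each differentiation of $1/(x^2+a^2)^j$ produces $-2ja/(x^2+a^2)^{j+1}$ — and dividing through by $-2ja$ at each step yields, after $2$ differentiations in total,
$$\int_{0}^{\infty} \frac{4}{\left(a^{2} + x^{2}\right)^{3}} \, dx = \frac{3 \pi}{4 a^{5}}.$$

Setting $a = 3$:
$$I = \frac{\pi}{324}.$$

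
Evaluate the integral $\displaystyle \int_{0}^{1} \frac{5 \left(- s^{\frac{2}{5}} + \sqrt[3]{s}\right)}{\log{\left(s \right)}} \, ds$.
$\log{\left(\frac{3200000}{4084101} \right)}$

Consider the one-parameter family: let $I(a) = \int_{0}^{1} \frac{5 \left(- s^{\frac{2}{5}} + s^{a}\right)}{\log{\left(s \right)}} \, ds$.

Since $\dfrac{\partial}{\partial a}\,s^{a} = s^{a} \ln s$, the $\ln s$ in the denominator cancels and
$$\frac{dI}{da} = \int_{0}^{1} 5 s^{a} \, ds = 5 \left[\frac{s^{a+1}}{a+1}\right]_0^1 = \frac{5}{a + 1}.$$

Integrating with respect to $a$ gives $I(a) = \log{\left(\frac{3125 \left(a + 1\right)^{5}}{16807} \right)} + C$.

At $a = \frac{2}{5}$ the integrand is identically $0$, so $I(\frac{2}{5}) = 0$. The closed form gives $0$, hence $C = 0$.

Setting $a = \frac{1}{3}$:
$$I = \log{\left(\frac{3200000}{4084101} \right)}.$$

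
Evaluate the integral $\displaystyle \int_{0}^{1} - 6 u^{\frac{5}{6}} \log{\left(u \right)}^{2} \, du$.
$- \frac{2592}{1331}$

Begin with the known integral
$$J(a) = \int_{0}^{1} - 6 u^{a} \, du = - \frac{6}{a + 1}.$$

Differentiating under the integral sign brings down a factor of $\ln u$:
$$\frac{dJ}{da} = \int_{0}^{1} - 6 u^{a} \log{\left(u \right)} \, du = \frac{6}{\left(a + 1\right)^{2}}.$$

Repeating twice in total — each differentiation brings down another $\ln u$ — gives
$$\frac{d^{2}J}{da^{2}} = \int_{0}^{1} - 6 u^{a} \log{\left(u \right)}^{2} \, du = - \frac{12}{\left(a + 1\right)^{3}},$$
and the integrand here is exactly the target integrand, so $I = - \frac{12}{\left(a + 1\right)^{3}}$.

Setting $a = \frac{5}{6}$:
$$I = - \frac{2592}{1331}.$$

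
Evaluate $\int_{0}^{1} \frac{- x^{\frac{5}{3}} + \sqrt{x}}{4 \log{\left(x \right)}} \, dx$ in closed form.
$- \log{\left(2 \right)} + \frac{\log{\left(3 \right)}}{2}$

Replace the exponent $\frac{1}{2}$ by a parameter $a$: let $I(a) = \int_{0}^{1} \frac{- x^{\frac{5}{3}} + x^{a}}{4 \log{\left(x \right)}} \, dx$.

Since $\dfrac{\partial}{\partial a}\,x^{a} = x^{a} \ln x$, the $\ln x$ in the denominator cancels and
$$\frac{dI}{da} = \int_{0}^{1} \frac{1}{4} x^{a} \, dx = \frac{1}{4} \left[\frac{x^{a+1}}{a+1}\right]_0^1 = \frac{1}{4 \left(a + 1\right)}.$$

Integrating with respect to $a$ gives $I(a) = \log{\left(\frac{\sqrt[4]{6} \sqrt[4]{a + 1}}{2} \right)} + C$.

At $a = \frac{5}{3}$ the integrand is identically $0$, so $I(\frac{5}{3}) = 0$. The closed form gives $0$, hence $C = 0$.

Setting $a = \frac{1}{2}$:
$$I = - \log{\left(2 \right)} + \frac{\log{\left(3 \right)}}{2}.$$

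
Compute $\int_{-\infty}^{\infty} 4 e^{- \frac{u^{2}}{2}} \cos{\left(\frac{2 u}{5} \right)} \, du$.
$\frac{4 \sqrt{2} \sqrt{\pi}}{e^{\frac{2}{25}}}$

Define $I(b) = \int_{-\infty}^{\infty} 4 e^{- \frac{u^{2}}{2}} \cos{\left(b u \right)} \, du$.

Differentiating under the integral sign,
$$I'(b) = \int_{-\infty}^{\infty} - 4 u e^{- \frac{u^{2}}{2}} \sin{\left(b u \right)} \, du.$$

Integrate $\int_{-\infty}^{\infty} u \sin(b u)\, e^{- \frac{u^{2}}{2}}\, du$ by parts with $w = \sin(b u)$ and $dv = u\, e^{- \frac{u^{2}}{2}}\, du$, giving $v = - e^{- \frac{u^{2}}{2}}$. The boundary term vanishes and
$$\int_{-\infty}^{\infty} u \sin(b u)\, e^{- \frac{u^{2}}{2}}\, du = b \int_{-\infty}^{\infty} \cos(b u)\, e^{- \frac{u^{2}}{2}}\, du,$$
so $I'(b) = - b\, I(b)$.

This is a separable first-order ODE; solving with the initial condition $I(0) = \int_{-\infty}^{\infty} 4 e^{- \frac{u^{2}}{2}}\,du = 4 \sqrt{2} \sqrt{\pi}$ gives
$$I(b) = 4 \sqrt{2} \sqrt{\pi} e^{- \frac{b^{2}}{2}}.$$

Setting $b = \frac{2}{5}$:
$$I = \frac{4 \sqrt{2} \sqrt{\pi}}{e^{\frac{2}{25}}}.$$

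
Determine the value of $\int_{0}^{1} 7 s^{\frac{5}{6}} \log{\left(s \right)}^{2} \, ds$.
$\frac{3024}{1331}$

Begin with the known integral
$$J(a) = \int_{0}^{1} 7 s^{a} \, ds = \frac{7}{a + 1}.$$

Differentiating under the integral sign brings down a factor of $\ln s$:
$$\frac{dJ}{da} = \int_{0}^{1} 7 s^{a} \log{\left(s \right)} \, ds = - \frac{7}{\left(a + 1\right)^{2}}.$$

Repeating twice in total — each differentiation brings down another $\ln s$ — gives
$$\frac{d^{2}J}{da^{2}} = \int_{0}^{1} 7 s^{a} \log{\left(s \right)}^{2} \, ds = \frac{14}{\left(a + 1\right)^{3}},$$
and the integrand here is exactly the target integrand, so $I = \frac{14}{\left(a + 1\right)^{3}}$.

Setting $a = \frac{5}{6}$:
$$I = \frac{3024}{1331}.$$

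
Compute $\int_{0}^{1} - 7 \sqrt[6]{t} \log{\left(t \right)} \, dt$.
$\frac{36}{7}$

Begin with the known integral
$$J(a) = \int_{0}^{1} - 7 t^{a} \, dt = - \frac{7}{a + 1}.$$

Differentiating under the integral sign brings down a factor of $\ln t$:
$$\frac{dJ}{da} = \int_{0}^{1} - 7 t^{a} \log{\left(t \right)} \, dt = \frac{7}{\left(a + 1\right)^{2}}.$$

The integral on the left is $I$, so $I = \frac{7}{\left(a + 1\right)^{2}}$.

Setting $a = \frac{1}{6}$:
$$I = \frac{36}{7}.$$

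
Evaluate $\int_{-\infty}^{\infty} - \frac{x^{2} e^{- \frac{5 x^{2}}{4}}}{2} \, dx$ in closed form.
$- \frac{2 \sqrt{5} \sqrt{\pi}}{25}$

Start from the elementary integral
$$J(a) = \int_{-\infty}^{\infty} - \frac{e^{- a x^{2}}}{2} \, dx = - \frac{\sqrt{\pi}}{2 \sqrt{a}}.$$

Differentiating under the integral sign brings down a factor of $(-x^2)$:
$$\frac{dJ}{da} = \int_{-\infty}^{\infty} \frac{x^{2} e^{- a x^{2}}}{2} \, dx = \frac{\sqrt{\pi}}{4 a^{\frac{3}{2}}}.$$

The integral on the left is $-I$, so $I = - \frac{\sqrt{\pi}}{4 a^{\frac{3}{2}}}$.

Setting $a = \frac{5}{4}$:
$$I = - \frac{2 \sqrt{5} \sqrt{\pi}}{25}.$$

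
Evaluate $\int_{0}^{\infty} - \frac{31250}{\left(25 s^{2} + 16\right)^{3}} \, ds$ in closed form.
$- \frac{9375 \pi}{8192}$

Begin with the known result
$$J(a) = \int_{0}^{\infty} - \frac{2}{a^{2} + s^{2}} \, ds = - \frac{\pi}{a}.$$

Differentiating under the integral sign with respect to $a$,
$$\frac{dJ}{da} = \int_{0}^{\infty} \frac{4 a}{\left(a^{2} + s^{2}\right)^{2}} \, ds = \frac{\pi}{a^{2}},$$
so $\int_{0}^{\infty} - \frac{2}{\left(a^{2} + s^{2}\right)^{2}} \, ds = - \frac{\pi}{2 a^{3}}$.

Repeating — each differentiation of $1/(s^2+a^2)^j$ produces $-2ja/(s^2+a^2)^{j+1}$ — and dividing through by $-2ja$ at each step yields, after $2$ differentiations in total,
$$\int_{0}^{\infty} - \frac{2}{\left(a^{2} + s^{2}\right)^{3}} \, ds = - \frac{3 \pi}{8 a^{5}}.$$

Setting $a = \frac{4}{5}$:
$$I = - \frac{9375 \pi}{8192}.$$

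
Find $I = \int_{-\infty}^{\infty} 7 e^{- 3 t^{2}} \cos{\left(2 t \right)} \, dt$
$\frac{7 \sqrt{3} \sqrt{\pi}}{3 e^{\frac{1}{3}}}$

Define $I(b) = \int_{-\infty}^{\infty} 7 e^{- 3 t^{2}} \cos{\left(b t \right)} \, dt$.

Differentiating under the integral sign,
$$I'(b) = \int_{-\infty}^{\infty} - 7 t e^{- 3 t^{2}} \sin{\left(b t \right)} \, dt.$$

Integrate $\int_{-\infty}^{\infty} t \sin(b t)\, e^{- 3 t^{2}}\, dt$ by parts with $u = \sin(b t)$ and $dv = t\, e^{- 3 t^{2}}\, dt$, giving $v = - \frac{e^{- 3 t^{2}}}{6}$. The boundary term vanishes and
$$\int_{-\infty}^{\infty} t \sin(b t)\, e^{- 3 t^{2}}\, dt = \frac{b}{6} \int_{-\infty}^{\infty} \cos(b t)\, e^{- 3 t^{2}}\, dt,$$
so $I'(b) = - \frac{b}{6}\, I(b)$.

This is a separable first-order ODE; solving with the initial condition $I(0) = \int_{-\infty}^{\infty} 7 e^{- 3 t^{2}}\,dt = \frac{7 \sqrt{3} \sqrt{\pi}}{3}$ gives
$$I(b) = \frac{7 \sqrt{3} \sqrt{\pi} e^{- \frac{b^{2}}{12}}}{3}.$$

Setting $b = 2$:
$$I = \frac{7 \sqrt{3} \sqrt{\pi}}{3 e^{\frac{1}{3}}}.$$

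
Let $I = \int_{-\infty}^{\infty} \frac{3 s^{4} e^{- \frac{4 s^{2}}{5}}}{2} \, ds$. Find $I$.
$\frac{225 \sqrt{5} \sqrt{\pi}}{256}$

Start from the elementary integral
$$J(a) = \int_{-\infty}^{\infty} \frac{3 e^{- a s^{2}}}{2} \, ds = \frac{3 \sqrt{\pi}}{2 \sqrt{a}}.$$

Differentiating under the integral sign brings down a factor of $(-s^2)$:
$$\frac{dJ}{da} = \int_{-\infty}^{\infty} - \frac{3 s^{2} e^{- a s^{2}}}{2} \, ds = - \frac{3 \sqrt{\pi}}{4 a^{\frac{3}{2}}}.$$

Repeating twice in total — each differentiation brings down another $(-s^2)$ — gives
$$\frac{d^{2}J}{da^{2}} = \int_{-\infty}^{\infty} \frac{3 s^{4} e^{- a s^{2}}}{2} \, ds = \frac{9 \sqrt{\pi}}{8 a^{\frac{5}{2}}},$$
and the integrand here is exactly the target integrand, so $I = \frac{9 \sqrt{\pi}}{8 a^{\frac{5}{2}}}$.

Setting $a = \frac{4}{5}$:
$$I = \frac{225 \sqrt{5} \sqrt{\pi}}{256}.$$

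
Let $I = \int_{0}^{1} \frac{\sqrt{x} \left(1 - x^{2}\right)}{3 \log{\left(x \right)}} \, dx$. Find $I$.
$- \frac{\log{\left(7 \right)}}{3} + \frac{\log{\left(3 \right)}}{3}$

Consider the one-parameter family: let $I(a) = \int_{0}^{1} \frac{- x^{\frac{5}{2}} + x^{a}}{3 \log{\left(x \right)}} \, dx$.

Since $\dfrac{\partial}{\partial a}\,x^{a} = x^{a} \ln x$, the $\ln x$ in the denominator cancels and
$$\frac{dI}{da} = \int_{0}^{1} \frac{1}{3} x^{a} \, dx = \frac{1}{3} \left[\frac{x^{a+1}}{a+1}\right]_0^1 = \frac{1}{3 \left(a + 1\right)}.$$

Integrating with respect to $a$ gives $I(a) = \frac{\log{\left(a + 1 \right)}}{3} - \frac{\log{\left(7 \right)}}{3} + \frac{\log{\left(2 \right)}}{3} + C$.

At $a = \frac{5}{2}$ the integrand is identically $0$, so $I(\frac{5}{2}) = 0$. The closed form gives $0$, hence $C = 0$.

Setting $a = \frac{1}{2}$:
$$I = - \frac{\log{\left(7 \right)}}{3} + \frac{\log{\left(3 \right)}}{3}.$$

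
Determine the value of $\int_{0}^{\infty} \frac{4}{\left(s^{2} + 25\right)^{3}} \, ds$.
$\frac{3 \pi}{12500}$

Recall the elementary integral
$$J(a) = \int_{0}^{\infty} \frac{4}{a^{2} + s^{2}} \, ds = \frac{2 \pi}{a}.$$

Differentiating under the integral sign with respect to $a$,
$$\frac{dJ}{da} = \int_{0}^{\infty} - \frac{8 a}{\left(a^{2} + s^{2}\right)^{2}} \, ds = - \frac{2 \pi}{a^{2}},$$
so $\int_{0}^{\infty} \frac{4}{\left(a^{2} + s^{2}\right)^{2}} \, ds = \frac{\pi}{a^{3}}$.

Repeating — each differentiation of $1/(s^2+a^2)^j$ produces $-2ja/(s^2+a^2)^{j+1}$ — and dividing through by $-2ja$ at each step yields, after $2$ differentiations in total,
$$\int_{0}^{\infty} \frac{4}{\left(a^{2} + s^{2}\right)^{3}} \, ds = \frac{3 \pi}{4 a^{5}}.$$

Setting $a = 5$:
$$I = \frac{3 \pi}{12500}.$$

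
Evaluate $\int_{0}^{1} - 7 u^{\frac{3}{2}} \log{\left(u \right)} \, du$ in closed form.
$\frac{28}{25}$

Start from the elementary integral
$$J(a) = \int_{0}^{1} - 7 u^{a} \, du = - \frac{7}{a + 1}.$$

Differentiating under the integral sign brings down a factor of $\ln u$:
$$\frac{dJ}{da} = \int_{0}^{1} - 7 u^{a} \log{\left(u \right)} \, du = \frac{7}{\left(a + 1\right)^{2}}.$$

The integral on the left is $I$, so $I = \frac{7}{\left(a + 1\right)^{2}}$.

Setting $a = \frac{3}{2}$:
$$I = \frac{28}{25}.$$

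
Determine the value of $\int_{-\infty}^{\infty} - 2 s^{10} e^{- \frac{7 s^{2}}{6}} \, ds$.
$- \frac{65610 \sqrt{42} \sqrt{\pi}}{16807}$

Begin with the known integral
$$J(a) = \int_{-\infty}^{\infty} - 2 e^{- a s^{2}} \, ds = - \frac{2 \sqrt{\pi}}{\sqrt{a}}.$$

Differentiating under the integral sign brings down a factor of $(-s^2)$:
$$\frac{dJ}{da} = \int_{-\infty}^{\infty} 2 s^{2} e^{- a s^{2}} \, ds = \frac{\sqrt{\pi}}{a^{\frac{3}{2}}}.$$

Repeating $5$ times in total — each differentiation brings down another $(-s^2)$ — gives
$$\frac{d^{5}J}{da^{5}} = \int_{-\infty}^{\infty} 2 s^{10} e^{- a s^{2}} \, ds = \frac{945 \sqrt{\pi}}{16 a^{\frac{11}{2}}},$$
and the integrand here is $(-1)^{5}$ times the target integrand, so $I = (-1)^{5}\,\frac{d^{5}J}{da^{5}} = - \frac{945 \sqrt{\pi}}{16 a^{\frac{11}{2}}}$.

Setting $a = \frac{7}{6}$:
$$I = - \frac{65610 \sqrt{42} \sqrt{\pi}}{16807}.$$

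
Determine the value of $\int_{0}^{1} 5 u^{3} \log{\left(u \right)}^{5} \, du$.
$- \frac{75}{512}$

Begin with the known integral
$$J(a) = \int_{0}^{1} 5 u^{a} \, du = \frac{5}{a + 1}.$$

Differentiating under the integral sign brings down a factor of $\ln u$:
$$\frac{dJ}{da} = \int_{0}^{1} 5 u^{a} \log{\left(u \right)} \, du = - \frac{5}{\left(a + 1\right)^{2}}.$$

Repeating $5$ times in total — each differentiation brings down another $\ln u$ — gives
$$\frac{d^{5}J}{da^{5}} = \int_{0}^{1} 5 u^{a} \log{\left(u \right)}^{5} \, du = - \frac{600}{\left(a + 1\right)^{6}},$$
and the integrand here is exactly the target integrand, so $I = - \frac{600}{\left(a + 1\right)^{6}}$.

Setting $a = 3$:
$$I = - \frac{75}{512}.$$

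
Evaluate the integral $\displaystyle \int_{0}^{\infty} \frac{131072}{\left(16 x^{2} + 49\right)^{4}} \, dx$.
$\frac{5120 \pi}{823543}$

Recall the elementary integral
$$J(a) = \int_{0}^{\infty} \frac{2}{a^{2} + x^{2}} \, dx = \frac{\pi}{a}.$$

Differentiating under the integral sign with respect to $a$,
$$\frac{dJ}{da} = \int_{0}^{\infty} - \frac{4 a}{\left(a^{2} + x^{2}\right)^{2}} \, dx = - \frac{\pi}{a^{2}},$$
so $\int_{0}^{\infty} \frac{2}{\left(a^{2} + x^{2}\right)^{2}} \, dx = \frac{\pi}{2 a^{3}}$.

Repeating — each differentiation of $1/(x^2+a^2)^j$ produces $-2ja/(x^2+a^2)^{j+1}$ — and dividing through by $-2ja$ at each step yields, after $3$ differentiations in total,
$$\int_{0}^{\infty} \frac{2}{\left(a^{2} + x^{2}\right)^{4}} \, dx = \frac{5 \pi}{16 a^{7}}.$$

Setting $a = \frac{7}{4}$:
$$I = \frac{5120 \pi}{823543}.$$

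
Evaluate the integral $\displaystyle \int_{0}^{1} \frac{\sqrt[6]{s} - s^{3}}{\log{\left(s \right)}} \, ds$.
$\log{\left(\frac{7}{24} \right)}$

Replace the exponent $\frac{1}{6}$ by a parameter $a$: let $I(a) = \int_{0}^{1} \frac{- s^{3} + s^{a}}{\log{\left(s \right)}} \, ds$.

Since $\dfrac{\partial}{\partial a}\,s^{a} = s^{a} \ln s$, the $\ln s$ in the denominator cancels and
$$\frac{dI}{da} = \int_{0}^{1} s^{a} \, ds = \left[\frac{s^{a+1}}{a+1}\right]_0^1 = \frac{1}{a + 1}.$$

Integrating with respect to $a$ gives $I(a) = \log{\left(\frac{a}{4} + \frac{1}{4} \right)} + C$.

At $a = 3$ the integrand is identically $0$, so $I(3) = 0$. The closed form gives $0$, hence $C = 0$.

Setting $a = \frac{1}{6}$:
$$I = \log{\left(\frac{7}{24} \right)}.$$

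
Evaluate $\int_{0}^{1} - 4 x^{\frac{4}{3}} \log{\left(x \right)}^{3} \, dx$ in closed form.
$\frac{1944}{2401}$

Start from the elementary integral
$$J(a) = \int_{0}^{1} - 4 x^{a} \, dx = - \frac{4}{a + 1}.$$

Differentiating under the integral sign brings down a factor of $\ln x$:
$$\frac{dJ}{da} = \int_{0}^{1} - 4 x^{a} \log{\left(x \right)} \, dx = \frac{4}{\left(a + 1\right)^{2}}.$$

Repeating $3$ times in total — each differentiation brings down another $\ln x$ — gives
$$\frac{d^{3}J}{da^{3}} = \int_{0}^{1} - 4 x^{a} \log{\left(x \right)}^{3} \, dx = \frac{24}{\left(a + 1\right)^{4}},$$
and the integrand here is exactly the target integrand, so $I = \frac{24}{\left(a + 1\right)^{4}}$.

Setting $a = \frac{4}{3}$:
$$I = \frac{1944}{2401}.$$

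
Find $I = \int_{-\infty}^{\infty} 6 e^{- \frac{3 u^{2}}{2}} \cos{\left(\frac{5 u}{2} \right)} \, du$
$\frac{2 \sqrt{6} \sqrt{\pi}}{e^{\frac{25}{24}}}$

Define $I(b) = \int_{-\infty}^{\infty} 6 e^{- \frac{3 u^{2}}{2}} \cos{\left(b u \right)} \, du$.

Differentiating under the integral sign,
$$I'(b) = \int_{-\infty}^{\infty} - 6 u e^{- \frac{3 u^{2}}{2}} \sin{\left(b u \right)} \, du.$$

Integrate $\int_{-\infty}^{\infty} u \sin(b u)\, e^{- \frac{3 u^{2}}{2}}\, du$ by parts with $w = \sin(b u)$ and $dv = u\, e^{- \frac{3 u^{2}}{2}}\, du$, giving $v = - \frac{e^{- \frac{3 u^{2}}{2}}}{3}$. The boundary term vanishes and
$$\int_{-\infty}^{\infty} u \sin(b u)\, e^{- \frac{3 u^{2}}{2}}\, du = \frac{b}{3} \int_{-\infty}^{\infty} \cos(b u)\, e^{- \frac{3 u^{2}}{2}}\, du,$$
so $I'(b) = - \frac{b}{3}\, I(b)$.

This is a separable first-order ODE; solving with the initial condition $I(0) = \int_{-\infty}^{\infty} 6 e^{- \frac{3 u^{2}}{2}}\,du = 2 \sqrt{6} \sqrt{\pi}$ gives
$$I(b) = 2 \sqrt{6} \sqrt{\pi} e^{- \frac{b^{2}}{6}}.$$

Setting $b = \frac{5}{2}$:
$$I = \frac{2 \sqrt{6} \sqrt{\pi}}{e^{\frac{25}{24}}}.$$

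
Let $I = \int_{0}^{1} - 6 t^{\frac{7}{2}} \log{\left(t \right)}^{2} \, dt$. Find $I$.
$- \frac{32}{243}$

Consider the simpler parametrised integral
$$J(a) = \int_{0}^{1} - 6 t^{a} \, dt = - \frac{6}{a + 1}.$$

Differentiating under the integral sign brings down a factor of $\ln t$:
$$\frac{dJ}{da} = \int_{0}^{1} - 6 t^{a} \log{\left(t \right)} \, dt = \frac{6}{\left(a + 1\right)^{2}}.$$

Repeating twice in total — each differentiation brings down another $\ln t$ — gives
$$\frac{d^{2}J}{da^{2}} = \int_{0}^{1} - 6 t^{a} \log{\left(t \right)}^{2} \, dt = - \frac{12}{\left(a + 1\right)^{3}},$$
and the integrand here is exactly the target integrand, so $I = - \frac{12}{\left(a + 1\right)^{3}}$.

Setting $a = \frac{7}{2}$:
$$I = - \frac{32}{243}.$$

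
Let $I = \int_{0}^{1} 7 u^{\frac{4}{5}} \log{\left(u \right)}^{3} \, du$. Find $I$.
$- \frac{8750}{2187}$

Consider the simpler parametrised integral
$$J(a) = \int_{0}^{1} 7 u^{a} \, du = \frac{7}{a + 1}.$$

Differentiating under the integral sign brings down a factor of $\ln u$:
$$\frac{dJ}{da} = \int_{0}^{1} 7 u^{a} \log{\left(u \right)} \, du = - \frac{7}{\left(a + 1\right)^{2}}.$$

Repeating $3$ times in total — each differentiation brings down another $\ln u$ — gives
$$\frac{d^{3}J}{da^{3}} = \int_{0}^{1} 7 u^{a} \log{\left(u \right)}^{3} \, du = - \frac{42}{\left(a + 1\right)^{4}},$$
and the integrand here is exactly the target integrand, so $I = - \frac{42}{\left(a + 1\right)^{4}}$.

Setting $a = \frac{4}{5}$:
$$I = - \frac{8750}{2187}.$$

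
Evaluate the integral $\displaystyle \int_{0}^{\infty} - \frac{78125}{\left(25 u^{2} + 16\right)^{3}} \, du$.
$- \frac{46875 \pi}{16384}$

Start from the standard arctangent integral
$$J(a) = \int_{0}^{\infty} - \frac{5}{a^{2} + u^{2}} \, du = - \frac{5 \pi}{2 a}.$$

Differentiating under the integral sign with respect to $a$,
$$\frac{dJ}{da} = \int_{0}^{\infty} \frac{10 a}{\left(a^{2} + u^{2}\right)^{2}} \, du = \frac{5 \pi}{2 a^{2}},$$
so $\int_{0}^{\infty} - \frac{5}{\left(a^{2} + u^{2}\right)^{2}} \, du = - \frac{5 \pi}{4 a^{3}}$.

Repeating — each differentiation of $1/(u^2+a^2)^j$ produces $-2ja/(u^2+a^2)^{j+1}$ — and dividing through by $-2ja$ at each step yields, after $2$ differentiations in total,
$$\int_{0}^{\infty} - \frac{5}{\left(a^{2} + u^{2}\right)^{3}} \, du = - \frac{15 \pi}{16 a^{5}}.$$

Setting $a = \frac{4}{5}$:
$$I = - \frac{46875 \pi}{16384}.$$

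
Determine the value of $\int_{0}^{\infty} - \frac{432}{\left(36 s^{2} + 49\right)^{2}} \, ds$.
$- \frac{18 \pi}{343}$

Begin with the known result
$$J(a) = \int_{0}^{\infty} - \frac{1}{3 \left(a^{2} + s^{2}\right)} \, ds = - \frac{\pi}{6 a}.$$

Differentiating under the integral sign with respect to $a$,
$$\frac{dJ}{da} = \int_{0}^{\infty} \frac{2 a}{3 \left(a^{2} + s^{2}\right)^{2}} \, ds = \frac{\pi}{6 a^{2}},$$
so $\int_{0}^{\infty} - \frac{1}{3 \left(a^{2} + s^{2}\right)^{2}} \, ds = - \frac{\pi}{12 a^{3}}$.

Setting $a = \frac{7}{6}$:
$$I = - \frac{18 \pi}{343}.$$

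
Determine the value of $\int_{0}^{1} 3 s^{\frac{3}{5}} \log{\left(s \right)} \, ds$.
$- \frac{75}{64}$

Begin with the known integral
$$J(a) = \int_{0}^{1} 3 s^{a} \, ds = \frac{3}{a + 1}.$$

Differentiating under the integral sign brings down a factor of $\ln s$:
$$\frac{dJ}{da} = \int_{0}^{1} 3 s^{a} \log{\left(s \right)} \, ds = - \frac{3}{\left(a + 1\right)^{2}}.$$

The integral on the left is $I$, so $I = - \frac{3}{\left(a + 1\right)^{2}}$.

Setting $a = \frac{3}{5}$:
$$I = - \frac{75}{64}.$$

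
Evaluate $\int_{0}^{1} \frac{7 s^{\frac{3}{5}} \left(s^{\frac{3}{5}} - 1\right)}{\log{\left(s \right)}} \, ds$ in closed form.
$- \log{\left(\frac{2097152}{19487171} \right)}$

Consider the one-parameter family: let $I(a) = \int_{0}^{1} \frac{7 \left(s^{\frac{6}{5}} - s^{a}\right)}{\log{\left(s \right)}} \, ds$.

Since $\dfrac{\partial}{\partial a}\,s^{a} = s^{a} \ln s$, the $\ln s$ in the denominator cancels and
$$\frac{dI}{da} = \int_{0}^{1} -7 s^{a} \, ds = -7 \left[\frac{s^{a+1}}{a+1}\right]_0^1 = - \frac{7}{a + 1}.$$

Integrating with respect to $a$ gives $I(a) = - \log{\left(\frac{78125 \left(a + 1\right)^{7}}{19487171} \right)} + C$.

At $a = \frac{6}{5}$ the integrand is identically $0$, so $I(\frac{6}{5}) = 0$. The closed form gives $0$, hence $C = 0$.

Setting $a = \frac{3}{5}$:
$$I = - \log{\left(\frac{2097152}{19487171} \right)}.$$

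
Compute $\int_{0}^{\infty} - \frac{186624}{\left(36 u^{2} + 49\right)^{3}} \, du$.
$- \frac{5832 \pi}{16807}$

Recall the elementary integral
$$J(a) = \int_{0}^{\infty} - \frac{4}{a^{2} + u^{2}} \, du = - \frac{2 \pi}{a}.$$

Differentiating under the integral sign with respect to $a$,
$$\frac{dJ}{da} = \int_{0}^{\infty} \frac{8 a}{\left(a^{2} + u^{2}\right)^{2}} \, du = \frac{2 \pi}{a^{2}},$$
so $\int_{0}^{\infty} - \frac{4}{\left(a^{2} + u^{2}\right)^{2}} \, du = - \frac{\pi}{a^{3}}$.

Repeating — each differentiation of $1/(u^2+a^2)^j$ produces $-2ja/(u^2+a^2)^{j+1}$ — and dividing through by $-2ja$ at each step yields, after $2$ differentiations in total,
$$\int_{0}^{\infty} - \frac{4}{\left(a^{2} + u^{2}\right)^{3}} \, du = - \frac{3 \pi}{4 a^{5}}.$$

Setting $a = \frac{7}{6}$:
$$I = - \frac{5832 \pi}{16807}.$$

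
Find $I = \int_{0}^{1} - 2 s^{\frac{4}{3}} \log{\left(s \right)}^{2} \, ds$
$- \frac{108}{343}$

Begin with the known integral
$$J(a) = \int_{0}^{1} - 2 s^{a} \, ds = - \frac{2}{a + 1}.$$

Differentiating under the integral sign brings down a factor of $\ln s$:
$$\frac{dJ}{da} = \int_{0}^{1} - 2 s^{a} \log{\left(s \right)} \, ds = \frac{2}{\left(a + 1\right)^{2}}.$$

Repeating twice in total — each differentiation brings down another $\ln s$ — gives
$$\frac{d^{2}J}{da^{2}} = \int_{0}^{1} - 2 s^{a} \log{\left(s \right)}^{2} \, ds = - \frac{4}{\left(a + 1\right)^{3}},$$
and the integrand here is exactly the target integrand, so $I = - \frac{4}{\left(a + 1\right)^{3}}$.

Setting $a = \frac{4}{3}$:
$$I = - \frac{108}{343}.$$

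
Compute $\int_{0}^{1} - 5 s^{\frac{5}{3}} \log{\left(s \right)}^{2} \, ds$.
$- \frac{135}{256}$

Consider the simpler parametrised integral
$$J(a) = \int_{0}^{1} - 5 s^{a} \, ds = - \frac{5}{a + 1}.$$

Differentiating under the integral sign brings down a factor of $\ln s$:
$$\frac{dJ}{da} = \int_{0}^{1} - 5 s^{a} \log{\left(s \right)} \, ds = \frac{5}{\left(a + 1\right)^{2}}.$$

Repeating twice in total — each differentiation brings down another $\ln s$ — gives
$$\frac{d^{2}J}{da^{2}} = \int_{0}^{1} - 5 s^{a} \log{\left(s \right)}^{2} \, ds = - \frac{10}{\left(a + 1\right)^{3}},$$
and the integrand here is exactly the target integrand, so $I = - \frac{10}{\left(a + 1\right)^{3}}$.

Setting $a = \frac{5}{3}$:
$$I = - \frac{135}{256}.$$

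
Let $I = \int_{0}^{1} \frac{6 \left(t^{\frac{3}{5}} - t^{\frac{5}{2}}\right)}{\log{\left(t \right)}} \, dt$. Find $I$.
$- \log{\left(\frac{1838265625}{16777216} \right)}$

Introduce a parameter $a$ in the exponent: let $I(a) = \int_{0}^{1} \frac{6 \left(t^{\frac{3}{5}} - t^{a}\right)}{\log{\left(t \right)}} \, dt$.

Since $\dfrac{\partial}{\partial a}\,t^{a} = t^{a} \ln t$, the $\ln t$ in the denominator cancels and
$$\frac{dI}{da} = \int_{0}^{1} -6 t^{a} \, dt = -6 \left[\frac{t^{a+1}}{a+1}\right]_0^1 = - \frac{6}{a + 1}.$$

Integrating with respect to $a$ gives $I(a) = - \log{\left(\frac{15625 \left(a + 1\right)^{6}}{262144} \right)} + C$.

At $a = \frac{3}{5}$ the integrand is identically $0$, so $I(\frac{3}{5}) = 0$. The closed form gives $0$, hence $C = 0$.

Setting $a = \frac{5}{2}$:
$$I = - \log{\left(\frac{1838265625}{16777216} \right)}.$$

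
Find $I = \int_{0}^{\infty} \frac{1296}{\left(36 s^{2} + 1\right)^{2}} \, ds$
$54 \pi$

Begin with the known result
$$J(a) = \int_{0}^{\infty} \frac{1}{a^{2} + s^{2}} \, ds = \frac{\pi}{2 a}.$$

Differentiating under the integral sign with respect to $a$,
$$\frac{dJ}{da} = \int_{0}^{\infty} - \frac{2 a}{\left(a^{2} + s^{2}\right)^{2}} \, ds = - \frac{\pi}{2 a^{2}},$$
so $\int_{0}^{\infty} \frac{1}{\left(a^{2} + s^{2}\right)^{2}} \, ds = \frac{\pi}{4 a^{3}}$.

Setting $a = \frac{1}{6}$:
$$I = 54 \pi.$$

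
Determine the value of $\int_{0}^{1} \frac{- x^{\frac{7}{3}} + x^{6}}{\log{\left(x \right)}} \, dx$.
$\log{\left(\frac{21}{10} \right)}$

Introduce a parameter $a$ in the exponent: let $I(a) = \int_{0}^{1} \frac{- x^{\frac{7}{3}} + x^{a}}{\log{\left(x \right)}} \, dx$.

Since $\dfrac{\partial}{\partial a}\,x^{a} = x^{a} \ln x$, the $\ln x$ in the denominator cancels and
$$\frac{dI}{da} = \int_{0}^{1} x^{a} \, dx = \left[\frac{x^{a+1}}{a+1}\right]_0^1 = \frac{1}{a + 1}.$$

Integrating with respect to $a$ gives $I(a) = \log{\left(\frac{3 a}{10} + \frac{3}{10} \right)} + C$.

At $a = \frac{7}{3}$ the integrand is identically $0$, so $I(\frac{7}{3}) = 0$. The closed form gives $0$, hence $C = 0$.

Setting $a = 6$:
$$I = \log{\left(\frac{21}{10} \right)}.$$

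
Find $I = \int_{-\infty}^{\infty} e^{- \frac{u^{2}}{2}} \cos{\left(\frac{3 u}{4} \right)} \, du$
$\frac{\sqrt{2} \sqrt{\pi}}{e^{\frac{9}{32}}}$

Let $b$ denote the cosine frequency and define $I(b) = \int_{-\infty}^{\infty} e^{- \frac{u^{2}}{2}} \cos{\left(b u \right)} \, du$.

Differentiating under the integral sign,
$$I'(b) = \int_{-\infty}^{\infty} - u e^{- \frac{u^{2}}{2}} \sin{\left(b u \right)} \, du.$$

Integrate $\int_{-\infty}^{\infty} u \sin(b u)\, e^{- \frac{u^{2}}{2}}\, du$ by parts with $w = \sin(b u)$ and $dv = u\, e^{- \frac{u^{2}}{2}}\, du$, giving $v = - e^{- \frac{u^{2}}{2}}$. The boundary term vanishes and
$$\int_{-\infty}^{\infty} u \sin(b u)\, e^{- \frac{u^{2}}{2}}\, du = b \int_{-\infty}^{\infty} \cos(b u)\, e^{- \frac{u^{2}}{2}}\, du,$$
so $I'(b) = - b\, I(b)$.

This is a separable first-order ODE; solving with the initial condition $I(0) = \int_{-\infty}^{\infty} e^{- \frac{u^{2}}{2}}\,du = \sqrt{2} \sqrt{\pi}$ gives
$$I(b) = \sqrt{2} \sqrt{\pi} e^{- \frac{b^{2}}{2}}.$$

Setting $b = \frac{3}{4}$:
$$I = \frac{\sqrt{2} \sqrt{\pi}}{e^{\frac{9}{32}}}.$$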